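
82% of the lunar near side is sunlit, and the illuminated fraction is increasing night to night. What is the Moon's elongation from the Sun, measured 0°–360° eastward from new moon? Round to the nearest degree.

130°

From f = (1 − cos θ)/2: cos θ = 1 − 2×0.82 = -0.640; arccos → 129.8°.
The Moon is waxing (0°–180°), so θ = 129.8° directly.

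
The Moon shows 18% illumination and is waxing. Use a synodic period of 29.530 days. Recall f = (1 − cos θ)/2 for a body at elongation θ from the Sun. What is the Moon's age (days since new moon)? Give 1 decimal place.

cos θ = 1 − 2f = 0.640, giving a principal value of 50.2°.
Waxing ⇒ before full, so θ = 50.2°.
That fraction of the synodic month is 50.2/360 × 29.530 d ≈ 4.12 d.

4.1 days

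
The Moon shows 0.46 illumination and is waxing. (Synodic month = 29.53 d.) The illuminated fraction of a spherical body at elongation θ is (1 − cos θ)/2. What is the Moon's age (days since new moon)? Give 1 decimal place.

From f = (1 − cos θ)/2: cos θ = 1 − 2×0.46 = 0.080; arccos → 85.4°.
Before full moon the principal value applies: θ = 85.4°.
Age = 29.53 × 85.4°/360° ≈ 7.01 days.

7.0 days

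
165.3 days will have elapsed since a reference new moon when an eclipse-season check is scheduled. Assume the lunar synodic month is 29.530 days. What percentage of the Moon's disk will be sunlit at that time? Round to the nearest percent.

165.3 d spans 5 complete synodic months (5 × 29.530 = 147.65 d) plus 17.65 d.
Elongation θ = 360° × 17.65/29.530 ≈ 215.2°.
Illuminated fraction = (1 − cos 215.2°)/2 = (1 − (-0.817))/2 ≈ 0.909, so 91%.

91%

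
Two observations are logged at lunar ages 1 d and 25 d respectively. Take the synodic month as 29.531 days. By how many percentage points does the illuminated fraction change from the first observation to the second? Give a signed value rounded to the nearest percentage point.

+20 pp

θ₁ = 360° × 1/29.531 = 12.2°, f₁ = (1 − cos θ₁)/2 = 0.011.
θ₂ = 360° × 25/29.531 = 304.8°, f₂ = (1 − cos θ₂)/2 = 0.215.
Change = f₂ − f₁ = +0.204 → +20 percentage points.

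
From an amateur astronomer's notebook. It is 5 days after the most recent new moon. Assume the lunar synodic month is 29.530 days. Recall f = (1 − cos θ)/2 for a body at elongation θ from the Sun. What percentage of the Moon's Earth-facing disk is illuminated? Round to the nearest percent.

26%

Phase angle: θ = 360°·(5 d)/(29.530 d) = 61.0°.
With cos θ = 0.485, the lit fraction is (1 − 0.485)/2 ≈ 0.257, so 26%.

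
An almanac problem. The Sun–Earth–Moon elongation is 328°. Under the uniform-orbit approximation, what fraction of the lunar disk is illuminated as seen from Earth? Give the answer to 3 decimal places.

cos 328° = 0.848, so f = (1 − 0.848)/2 = 0.076.

0.076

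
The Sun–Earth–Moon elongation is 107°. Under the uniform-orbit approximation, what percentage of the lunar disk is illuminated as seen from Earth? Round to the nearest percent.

65%

f = (1 − cos 107°)/2 = (1 − (-0.292))/2 ≈ 0.646, i.e. 65%.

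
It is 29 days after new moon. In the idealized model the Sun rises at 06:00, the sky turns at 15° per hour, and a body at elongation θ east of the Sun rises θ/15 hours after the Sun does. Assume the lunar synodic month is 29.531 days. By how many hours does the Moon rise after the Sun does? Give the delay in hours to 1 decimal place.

Elongation θ = 360° × 29/29.531 ≈ 353.5°.
At 15° of sky rotation per hour, 353.5° corresponds to a 23.57 h lag.
So the Moon rises 23.57 h after the Sun.

23.6 h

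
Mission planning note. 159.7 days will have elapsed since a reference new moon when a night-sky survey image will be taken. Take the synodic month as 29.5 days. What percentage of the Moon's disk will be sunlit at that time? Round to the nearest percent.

Reduce mod P: 159.7 − 5×29.5 = 12.20 d into the current lunation.
Phase angle: θ = 360°·(12.20 d)/(29.5 d) = 148.9°.
cos 148.9° = (-0.856), so f = (1 − (-0.856))/2 = 0.928, so 93%.

93%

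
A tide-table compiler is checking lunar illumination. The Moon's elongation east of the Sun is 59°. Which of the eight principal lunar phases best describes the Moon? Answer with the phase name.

59° lies in the waxing crescent sector of the 8-phase cycle.

waxing crescent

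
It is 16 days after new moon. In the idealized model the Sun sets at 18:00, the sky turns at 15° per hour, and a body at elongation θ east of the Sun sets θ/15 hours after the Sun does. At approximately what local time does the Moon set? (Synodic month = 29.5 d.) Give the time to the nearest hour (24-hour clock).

The Moon has covered 16/29.5 of its cycle, so θ ≈ 360° × 16/29.5 = 195.3°.
The Moon trails the Sun by θ/15 = 195.3/15 ≈ 13.02 hours.
18:00 + 13.02 h ≈ 07:01 → 07:00 to the nearest hour.

07:00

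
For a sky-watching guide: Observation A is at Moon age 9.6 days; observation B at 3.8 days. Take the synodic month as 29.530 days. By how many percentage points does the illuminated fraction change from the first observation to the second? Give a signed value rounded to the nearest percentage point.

First observation: θ = 360°·9.6/29.530 = 117.0°, so f = 0.727.
Second observation: θ = 46.3°, f = 0.155.
Δf = 0.155 − 0.727 = -0.573, i.e. -57 pp.

-57 pp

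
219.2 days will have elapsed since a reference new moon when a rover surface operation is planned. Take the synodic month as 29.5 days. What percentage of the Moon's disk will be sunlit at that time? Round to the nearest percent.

95%

219.2 d spans 7 complete synodic months (7 × 29.5 = 206.50 d) plus 12.70 d.
The Moon has covered 12.70/29.5 of its cycle, so θ ≈ 360° × 12.70/29.5 = 155.0°.
With cos θ = (-0.906), the lit fraction is (1 − (-0.906))/2 ≈ 0.953, so 95%.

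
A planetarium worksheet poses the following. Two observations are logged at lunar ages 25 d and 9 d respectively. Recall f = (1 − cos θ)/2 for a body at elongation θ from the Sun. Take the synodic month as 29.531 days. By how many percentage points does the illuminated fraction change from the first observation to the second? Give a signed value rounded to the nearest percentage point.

+45 percentage points

θ₁ = 360° × 25/29.531 = 304.8°, f₁ = (1 − cos θ₁)/2 = 0.215.
θ₂ = 360° × 9/29.531 = 109.7°, f₂ = (1 − cos θ₂)/2 = 0.669.
Change = f₂ − f₁ = +0.454 → +45 percentage points.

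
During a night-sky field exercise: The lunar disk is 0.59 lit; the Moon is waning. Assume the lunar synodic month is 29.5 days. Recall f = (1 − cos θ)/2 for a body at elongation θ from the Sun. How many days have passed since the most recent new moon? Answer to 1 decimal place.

21.3 days

cos θ = 1 − 2f = -0.180, giving a principal value of 100.4°.
A waning Moon lies in 180°–360°, so θ = 360° − 100.4° = 259.6°.
At 360°/29.5 d per day, 259.6° corresponds to 21.28 days.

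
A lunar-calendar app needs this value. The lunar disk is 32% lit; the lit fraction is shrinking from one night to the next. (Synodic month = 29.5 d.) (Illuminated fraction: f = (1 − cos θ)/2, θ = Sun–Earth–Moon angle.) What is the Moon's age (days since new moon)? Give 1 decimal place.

23.9 days

Invert f = (1 − cos θ)/2 to get cos θ = 1 − 2(0.32) = 0.360, hence θ₀ = arccos 0.360 = 68.9°.
Waning ⇒ past full, so θ = 360° − 68.9° = 291.1°.
Age = 29.5 × 291.1°/360° ≈ 23.85 days.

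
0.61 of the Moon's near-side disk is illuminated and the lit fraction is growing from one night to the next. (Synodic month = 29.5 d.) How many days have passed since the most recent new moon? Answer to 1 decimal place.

8.4 days

cos θ = 1 − 2f = -0.220, giving a principal value of 102.7°.
Waxing ⇒ before full, so θ = 102.7°.
Age = 29.5 × 102.7°/360° ≈ 8.42 days.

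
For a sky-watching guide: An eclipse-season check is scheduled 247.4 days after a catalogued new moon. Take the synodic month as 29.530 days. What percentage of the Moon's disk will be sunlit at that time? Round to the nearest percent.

247.4 d spans 8 complete synodic months (8 × 29.530 = 236.24 d) plus 11.16 d.
Elongation θ = 360° × 11.16/29.530 ≈ 136.1°.
With cos θ = (-0.720), the lit fraction is (1 − (-0.720))/2 ≈ 0.860, so 86%.

86%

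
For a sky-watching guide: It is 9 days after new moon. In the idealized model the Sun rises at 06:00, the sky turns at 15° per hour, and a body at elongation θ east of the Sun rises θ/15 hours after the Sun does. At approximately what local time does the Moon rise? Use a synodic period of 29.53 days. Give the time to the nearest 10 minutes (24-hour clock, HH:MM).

Phase angle: θ = 360°·(9 d)/(29.53 d) = 109.7°.
At 15° of sky rotation per hour, 109.7° corresponds to a 7.31 h lag.
06:00 + 7.315 h ≈ 13:19 → 13:20 to the nearest ten minutes.

13:20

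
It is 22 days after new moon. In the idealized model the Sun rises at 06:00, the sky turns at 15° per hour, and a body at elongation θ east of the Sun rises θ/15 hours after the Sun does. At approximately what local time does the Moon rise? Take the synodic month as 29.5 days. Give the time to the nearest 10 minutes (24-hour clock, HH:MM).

Elongation θ = 360° × 22/29.5 ≈ 268.5°.
The Moon trails the Sun by θ/15 = 268.5/15 ≈ 17.90 hours.
06:00 + 17.898 h ≈ 23:54 → 23:50 to the nearest ten minutes.

23:50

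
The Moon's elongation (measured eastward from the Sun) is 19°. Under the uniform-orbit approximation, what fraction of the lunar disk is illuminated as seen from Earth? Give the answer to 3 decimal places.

0.027

f = (1 − cos 19°)/2 = (1 − 0.946)/2 ≈ 0.027.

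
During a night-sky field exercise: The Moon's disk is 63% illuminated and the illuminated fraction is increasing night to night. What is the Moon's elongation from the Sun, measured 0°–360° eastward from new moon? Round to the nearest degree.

105°

From f = (1 − cos θ)/2: cos θ = 1 − 2×0.63 = -0.260; arccos → 105.1°.
Waxing ⇒ before full, so θ = 105.1°.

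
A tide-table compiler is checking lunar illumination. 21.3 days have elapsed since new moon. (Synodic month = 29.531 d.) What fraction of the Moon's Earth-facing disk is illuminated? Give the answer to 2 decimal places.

Elongation θ = 360° × 21.3/29.531 ≈ 259.7°.
Illuminated fraction = (1 − cos 259.7°)/2 = (1 − (-0.180))/2 ≈ 0.590.

0.59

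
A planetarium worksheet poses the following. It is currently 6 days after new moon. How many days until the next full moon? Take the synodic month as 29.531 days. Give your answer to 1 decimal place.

Full moon occurs at elongation 180°, i.e. at age 29.531 × 180/360 = 14.765 d.
So 8.765 days remain (14.765 − 6).

8.8 days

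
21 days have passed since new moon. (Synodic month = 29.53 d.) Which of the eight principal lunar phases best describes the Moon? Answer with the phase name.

last quarter

At 21/29.53 of the cycle, θ ≈ 256° — the last quarter range.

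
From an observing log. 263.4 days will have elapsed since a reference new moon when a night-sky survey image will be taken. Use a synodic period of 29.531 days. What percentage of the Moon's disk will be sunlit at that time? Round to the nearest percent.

263.4 d spans 8 complete synodic months (8 × 29.531 = 236.25 d) plus 27.15 d.
Elongation θ = 360° × 27.15/29.531 ≈ 331.0°.
Illuminated fraction = (1 − cos 331.0°)/2 = (1 − 0.875)/2 ≈ 0.063, so 6%.

6%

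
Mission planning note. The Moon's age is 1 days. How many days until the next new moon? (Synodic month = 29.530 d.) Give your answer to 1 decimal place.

One full lunation from the last new moon is 29.530 d; remaining = 29.530 − 1 = 28.530 d.

28.5 days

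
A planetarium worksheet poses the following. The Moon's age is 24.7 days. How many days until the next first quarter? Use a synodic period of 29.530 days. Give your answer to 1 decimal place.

First quarter occurs at elongation 90°, i.e. at age 29.530 × 90/360 = 7.383 d.
Already past this cycle's first quarter; the next is at 7.383 + 29.530 = 36.913 d, so 36.913 − 24.7 = 12.213 days.

12.2 days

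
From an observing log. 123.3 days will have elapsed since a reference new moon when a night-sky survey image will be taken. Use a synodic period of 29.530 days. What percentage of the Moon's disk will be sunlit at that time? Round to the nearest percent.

27%

123.3/29.530 = 4.175 lunations, so 4 complete cycles and 5.18 d into the next.
Elongation θ = 360° × 5.18/29.530 ≈ 63.1°.
With cos θ = 0.452, the lit fraction is (1 − 0.452)/2 ≈ 0.274, so 27%.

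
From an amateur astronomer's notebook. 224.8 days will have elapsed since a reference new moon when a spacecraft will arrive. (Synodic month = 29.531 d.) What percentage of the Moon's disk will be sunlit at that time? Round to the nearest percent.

Reduce mod P: 224.8 − 7×29.531 = 18.08 d into the current lunation.
Phase angle: θ = 360°·(18.08 d)/(29.531 d) = 220.4°.
cos 220.4° = (-0.761), so f = (1 − (-0.761))/2 = 0.881, so 88%.

88%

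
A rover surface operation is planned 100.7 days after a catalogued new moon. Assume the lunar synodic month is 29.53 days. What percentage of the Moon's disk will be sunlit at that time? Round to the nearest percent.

92%

100.7/29.53 = 3.410 lunations, so 3 complete cycles and 12.11 d into the next.
Elongation θ = 360° × 12.11/29.53 ≈ 147.6°.
With cos θ = (-0.845), the lit fraction is (1 − (-0.845))/2 ≈ 0.922, so 92%.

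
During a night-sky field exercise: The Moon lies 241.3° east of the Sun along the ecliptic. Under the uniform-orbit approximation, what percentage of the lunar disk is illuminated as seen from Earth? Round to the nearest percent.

Half-versine of 241.3°: (1 − (-0.480))/2 = 0.740, i.e. 74%.

74%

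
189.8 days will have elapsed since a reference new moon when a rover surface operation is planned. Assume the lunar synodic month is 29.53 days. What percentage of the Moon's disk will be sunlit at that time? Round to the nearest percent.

95%

Reduce mod P: 189.8 − 6×29.53 = 12.62 d into the current lunation.
Elongation θ = 360° × 12.62/29.53 ≈ 153.9°.
cos 153.9° = (-0.898), so f = (1 − (-0.898))/2 = 0.949, so 95%.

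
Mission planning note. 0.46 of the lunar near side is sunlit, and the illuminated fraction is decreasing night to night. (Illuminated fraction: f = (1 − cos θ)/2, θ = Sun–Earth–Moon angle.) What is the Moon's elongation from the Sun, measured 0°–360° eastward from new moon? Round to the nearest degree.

cos θ = 1 − 2f = 0.080, giving a principal value of 85.4°.
Waning ⇒ past full, so θ = 360° − 85.4° = 274.6°.

275°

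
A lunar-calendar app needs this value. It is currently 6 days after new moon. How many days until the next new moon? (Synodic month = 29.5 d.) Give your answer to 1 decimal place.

The next new moon completes the synodic month: 29.5 − 6 = 23.500 days.

23.5 days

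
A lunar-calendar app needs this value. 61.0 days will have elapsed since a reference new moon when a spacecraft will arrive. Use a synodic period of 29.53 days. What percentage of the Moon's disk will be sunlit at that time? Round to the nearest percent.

4%

61.0 d spans 2 complete synodic months (2 × 29.53 = 59.06 d) plus 1.94 d.
Phase angle: θ = 360°·(1.94 d)/(29.53 d) = 23.7°.
With cos θ = 0.916, the lit fraction is (1 − 0.916)/2 ≈ 0.042, so 4%.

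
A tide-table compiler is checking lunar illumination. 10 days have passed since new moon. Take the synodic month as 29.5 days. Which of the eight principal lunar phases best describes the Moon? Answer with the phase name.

At 10/29.5 of the cycle, θ ≈ 122° — the waxing gibbous range.

waxing gibbous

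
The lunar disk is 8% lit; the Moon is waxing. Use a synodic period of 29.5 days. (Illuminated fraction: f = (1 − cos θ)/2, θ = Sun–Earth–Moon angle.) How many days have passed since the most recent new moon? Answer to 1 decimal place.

2.7 days

Invert f = (1 − cos θ)/2 to get cos θ = 1 − 2(0.08) = 0.840, hence θ₀ = arccos 0.840 = 32.9°.
Before full moon the principal value applies: θ = 32.9°.
At 360°/29.5 d per day, 32.9° corresponds to 2.69 days.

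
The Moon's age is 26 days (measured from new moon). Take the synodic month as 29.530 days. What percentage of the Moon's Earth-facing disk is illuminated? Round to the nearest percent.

The Moon has covered 26/29.530 of its cycle, so θ ≈ 360° × 26/29.530 = 317.0°.
With cos θ = 0.731, the lit fraction is (1 − 0.731)/2 ≈ 0.135, so 13%.

13%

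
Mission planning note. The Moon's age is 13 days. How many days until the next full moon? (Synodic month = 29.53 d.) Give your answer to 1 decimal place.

1.8 days

Full moon occurs at elongation 180°, i.e. at age 29.53 × 180/360 = 14.765 d.
So 1.765 days remain (14.765 − 13).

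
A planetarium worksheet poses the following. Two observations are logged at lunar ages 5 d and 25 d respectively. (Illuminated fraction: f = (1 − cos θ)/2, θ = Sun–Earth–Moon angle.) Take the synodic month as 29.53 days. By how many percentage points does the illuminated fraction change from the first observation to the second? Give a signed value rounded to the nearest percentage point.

θ₁ = 360° × 5/29.53 = 61.0°, f₁ = (1 − cos θ₁)/2 = 0.257.
θ₂ = 360° × 25/29.53 = 304.8°, f₂ = (1 − cos θ₂)/2 = 0.215.
Change = f₂ − f₁ = -0.042 → -4 percentage points.

-4 percentage points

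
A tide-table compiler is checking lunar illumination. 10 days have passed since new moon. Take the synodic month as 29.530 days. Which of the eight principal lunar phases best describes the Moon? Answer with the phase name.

waxing gibbous

θ ≈ 360° × 10/29.530 = 122°, which falls in the waxing gibbous sector.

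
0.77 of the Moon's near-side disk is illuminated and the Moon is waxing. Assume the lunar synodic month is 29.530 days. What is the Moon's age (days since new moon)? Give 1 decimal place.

10.1 days

Invert f = (1 − cos θ)/2 to get cos θ = 1 − 2(0.77) = -0.540, hence θ₀ = arccos -0.540 = 122.7°.
Before full moon the principal value applies: θ = 122.7°.
At 360°/29.530 d per day, 122.7° corresponds to 10.06 days.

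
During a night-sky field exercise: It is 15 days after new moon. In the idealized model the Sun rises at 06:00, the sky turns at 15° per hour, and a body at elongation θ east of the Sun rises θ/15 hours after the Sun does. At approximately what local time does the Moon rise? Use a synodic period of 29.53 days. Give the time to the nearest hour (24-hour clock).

18:00

Elongation θ = 360° × 15/29.53 ≈ 182.9°.
The Moon trails the Sun by θ/15 = 182.9/15 ≈ 12.19 hours.
06:00 + 12.19 h ≈ 18:11 → 18:00 to the nearest hour.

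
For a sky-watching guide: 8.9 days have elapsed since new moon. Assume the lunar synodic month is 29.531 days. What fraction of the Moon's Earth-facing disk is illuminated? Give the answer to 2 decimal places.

0.66

Phase angle: θ = 360°·(8.9 d)/(29.531 d) = 108.5°.
cos 108.5° = (-0.317), so f = (1 − (-0.317))/2 = 0.659.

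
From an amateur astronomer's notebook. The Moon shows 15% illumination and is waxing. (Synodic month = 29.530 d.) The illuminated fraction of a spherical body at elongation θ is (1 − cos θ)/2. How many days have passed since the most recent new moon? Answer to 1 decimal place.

Invert f = (1 − cos θ)/2 to get cos θ = 1 − 2(0.15) = 0.700, hence θ₀ = arccos 0.700 = 45.6°.
Waxing ⇒ before full, so θ = 45.6°.
That fraction of the synodic month is 45.6/360 × 29.530 d ≈ 3.74 d.

3.7 days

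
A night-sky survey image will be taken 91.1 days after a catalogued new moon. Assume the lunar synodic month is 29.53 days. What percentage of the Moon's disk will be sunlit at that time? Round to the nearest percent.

91.1/29.53 = 3.085 lunations, so 3 complete cycles and 2.51 d into the next.
Elongation θ = 360° × 2.51/29.53 ≈ 30.6°.
Illuminated fraction = (1 − cos 30.6°)/2 = (1 − 0.861)/2 ≈ 0.070, so 7%.

7%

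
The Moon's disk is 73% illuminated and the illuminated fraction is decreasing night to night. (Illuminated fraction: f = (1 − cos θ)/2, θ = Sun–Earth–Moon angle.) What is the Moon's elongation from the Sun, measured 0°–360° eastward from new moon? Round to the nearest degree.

From f = (1 − cos θ)/2: cos θ = 1 − 2×0.73 = -0.460; arccos → 117.4°.
Since the Moon is past full (waning), take the reflex angle: θ = 360° − 117.4° = 242.6°.

243°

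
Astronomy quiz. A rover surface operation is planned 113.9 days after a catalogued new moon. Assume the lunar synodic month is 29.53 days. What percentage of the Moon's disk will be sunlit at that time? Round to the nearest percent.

19%

Reduce mod P: 113.9 − 3×29.53 = 25.31 d into the current lunation.
The Moon has covered 25.31/29.53 of its cycle, so θ ≈ 360° × 25.31/29.53 = 308.6°.
Illuminated fraction = (1 − cos 308.6°)/2 = (1 − 0.623)/2 ≈ 0.188, so 19%.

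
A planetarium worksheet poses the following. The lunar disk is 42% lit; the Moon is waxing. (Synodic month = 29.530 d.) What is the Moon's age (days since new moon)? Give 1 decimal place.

cos θ = 1 − 2f = 0.160, giving a principal value of 80.8°.
Waxing ⇒ before full, so θ = 80.8°.
Age = 29.530 × 80.8°/360° ≈ 6.63 days.

6.6 days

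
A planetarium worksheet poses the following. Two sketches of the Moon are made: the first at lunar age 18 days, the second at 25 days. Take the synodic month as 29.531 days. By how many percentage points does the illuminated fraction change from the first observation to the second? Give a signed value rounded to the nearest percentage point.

-67 pp

θ₁ = 360° × 18/29.531 = 219.4°, f₁ = (1 − cos θ₁)/2 = 0.886.
θ₂ = 360° × 25/29.531 = 304.8°, f₂ = (1 − cos θ₂)/2 = 0.215.
Change = f₂ − f₁ = -0.671 → -67 percentage points.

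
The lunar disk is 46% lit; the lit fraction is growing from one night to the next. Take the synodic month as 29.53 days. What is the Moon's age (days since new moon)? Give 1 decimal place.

7.0 days

Invert f = (1 − cos θ)/2 to get cos θ = 1 − 2(0.46) = 0.080, hence θ₀ = arccos 0.080 = 85.4°.
The Moon is waxing (0°–180°), so θ = 85.4° directly.
At 360°/29.53 d per day, 85.4° corresponds to 7.01 days.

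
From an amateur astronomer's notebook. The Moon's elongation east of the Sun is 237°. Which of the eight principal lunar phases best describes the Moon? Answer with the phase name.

237° lies in the waning gibbous sector of the 8-phase cycle.

waning gibbous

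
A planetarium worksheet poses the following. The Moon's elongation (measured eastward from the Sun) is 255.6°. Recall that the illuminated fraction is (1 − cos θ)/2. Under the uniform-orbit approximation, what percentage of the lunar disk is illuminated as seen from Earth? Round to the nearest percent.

cos 255.6° = (-0.249), so f = (1 − (-0.249))/2 = 0.624, i.e. 62%.

62%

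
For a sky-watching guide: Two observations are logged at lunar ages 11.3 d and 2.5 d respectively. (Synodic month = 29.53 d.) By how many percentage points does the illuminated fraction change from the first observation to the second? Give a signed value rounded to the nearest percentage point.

First observation: θ = 360°·11.3/29.53 = 137.8°, so f = 0.870.
Second observation: θ = 30.5°, f = 0.069.
Δf = 0.069 − 0.870 = -0.801, i.e. -80 pp.

-80 percentage points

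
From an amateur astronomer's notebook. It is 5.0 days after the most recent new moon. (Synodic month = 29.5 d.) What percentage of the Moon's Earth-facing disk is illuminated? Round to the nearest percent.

26%

Phase angle: θ = 360°·(5.0 d)/(29.5 d) = 61.0°.
cos 61.0° = 0.485, so f = (1 − 0.485)/2 = 0.258, so 26%.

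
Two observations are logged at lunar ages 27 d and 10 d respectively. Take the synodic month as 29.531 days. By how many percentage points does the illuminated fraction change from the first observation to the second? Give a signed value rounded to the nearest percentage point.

θ₁ = 360° × 27/29.531 = 329.1°, f₁ = (1 − cos θ₁)/2 = 0.071.
θ₂ = 360° × 10/29.531 = 121.9°, f₂ = (1 − cos θ₂)/2 = 0.764.
Change = f₂ − f₁ = +0.693 → +69 percentage points.

+69 percentage points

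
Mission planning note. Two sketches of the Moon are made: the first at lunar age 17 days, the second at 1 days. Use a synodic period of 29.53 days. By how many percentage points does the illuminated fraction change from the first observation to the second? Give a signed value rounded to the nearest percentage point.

-93 percentage points

First observation: θ = 360°·17/29.53 = 207.2°, so f = 0.945.
Second observation: θ = 12.2°, f = 0.011.
Δf = 0.011 − 0.945 = -0.933, i.e. -93 pp.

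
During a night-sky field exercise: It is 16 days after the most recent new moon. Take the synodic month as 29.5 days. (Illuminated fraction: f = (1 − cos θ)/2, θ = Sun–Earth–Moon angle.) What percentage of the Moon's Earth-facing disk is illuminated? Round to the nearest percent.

98%

The Moon has covered 16/29.5 of its cycle, so θ ≈ 360° × 16/29.5 = 195.3°.
With cos θ = (-0.965), the lit fraction is (1 − (-0.965))/2 ≈ 0.982, so 98%.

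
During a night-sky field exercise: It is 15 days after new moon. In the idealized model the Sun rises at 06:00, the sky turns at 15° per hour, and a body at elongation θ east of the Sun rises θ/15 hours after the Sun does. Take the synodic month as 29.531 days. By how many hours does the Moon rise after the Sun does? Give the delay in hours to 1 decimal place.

12.2 h

Phase angle: θ = 360°·(15 d)/(29.531 d) = 182.9°.
Delay after the Sun = 182.9° / (15°/h) ≈ 12.19 h.
So the Moon rises 12.19 h after the Sun.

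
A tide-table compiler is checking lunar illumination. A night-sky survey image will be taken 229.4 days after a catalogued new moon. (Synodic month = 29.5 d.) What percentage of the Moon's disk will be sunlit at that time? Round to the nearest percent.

42%

Reduce mod P: 229.4 − 7×29.5 = 22.90 d into the current lunation.
Elongation θ = 360° × 22.90/29.5 ≈ 279.5°.
cos 279.5° = 0.164, so f = (1 − 0.164)/2 = 0.418, so 42%.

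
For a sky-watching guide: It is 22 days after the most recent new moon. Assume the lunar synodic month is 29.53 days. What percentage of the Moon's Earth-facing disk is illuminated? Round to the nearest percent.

52%

Phase angle: θ = 360°·(22 d)/(29.53 d) = 268.2°.
With cos θ = (-0.031), the lit fraction is (1 − (-0.031))/2 ≈ 0.516, so 52%.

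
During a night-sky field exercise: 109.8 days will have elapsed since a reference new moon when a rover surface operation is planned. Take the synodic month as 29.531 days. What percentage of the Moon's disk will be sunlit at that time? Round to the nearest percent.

60%

109.8/29.531 = 3.718 lunations, so 3 complete cycles and 21.21 d into the next.
The Moon has covered 21.21/29.531 of its cycle, so θ ≈ 360° × 21.21/29.531 = 258.5°.
With cos θ = (-0.199), the lit fraction is (1 − (-0.199))/2 ≈ 0.599, so 60%.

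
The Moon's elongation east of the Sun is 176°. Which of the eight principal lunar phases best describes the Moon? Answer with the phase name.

176° lies in the full moon sector of the 8-phase cycle.

full moon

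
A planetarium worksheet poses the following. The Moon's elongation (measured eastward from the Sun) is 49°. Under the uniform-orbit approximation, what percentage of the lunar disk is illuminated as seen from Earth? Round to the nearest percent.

cos 49° = 0.656, so f = (1 − 0.656)/2 = 0.172, i.e. 17%.

17%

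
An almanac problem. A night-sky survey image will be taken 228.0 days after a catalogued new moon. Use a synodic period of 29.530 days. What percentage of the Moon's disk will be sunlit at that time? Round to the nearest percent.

59%

Reduce mod P: 228.0 − 7×29.530 = 21.29 d into the current lunation.
Phase angle: θ = 360°·(21.29 d)/(29.530 d) = 259.5°.
Illuminated fraction = (1 − cos 259.5°)/2 = (1 − (-0.181))/2 ≈ 0.591, so 59%.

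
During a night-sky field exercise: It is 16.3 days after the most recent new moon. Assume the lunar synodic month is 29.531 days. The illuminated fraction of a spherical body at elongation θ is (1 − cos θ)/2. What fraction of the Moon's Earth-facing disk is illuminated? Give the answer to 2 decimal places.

0.97

Phase angle: θ = 360°·(16.3 d)/(29.531 d) = 198.7°.
cos 198.7° = (-0.947), so f = (1 − (-0.947))/2 = 0.974.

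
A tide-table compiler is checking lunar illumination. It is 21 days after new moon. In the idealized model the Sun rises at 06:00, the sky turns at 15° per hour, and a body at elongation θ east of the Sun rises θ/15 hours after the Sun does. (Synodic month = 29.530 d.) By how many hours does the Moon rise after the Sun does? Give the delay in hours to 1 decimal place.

17.1 h

Phase angle: θ = 360°·(21 d)/(29.530 d) = 256.0°.
Delay after the Sun = 256.0° / (15°/h) ≈ 17.07 h.
So the Moon rises 17.07 h after the Sun.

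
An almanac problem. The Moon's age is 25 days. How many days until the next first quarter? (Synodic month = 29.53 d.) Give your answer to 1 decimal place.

First quarter occurs at elongation 90°, i.e. at age 29.53 × 90/360 = 7.383 d.
Already past this cycle's first quarter; the next is at 7.383 + 29.53 = 36.913 d, so 36.913 − 25 = 11.913 days.

11.9 days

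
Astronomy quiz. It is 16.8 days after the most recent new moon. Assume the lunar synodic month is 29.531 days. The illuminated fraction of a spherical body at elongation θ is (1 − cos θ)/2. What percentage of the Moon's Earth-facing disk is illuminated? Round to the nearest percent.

The Moon has covered 16.8/29.531 of its cycle, so θ ≈ 360° × 16.8/29.531 = 204.8°.
Illuminated fraction = (1 − cos 204.8°)/2 = (1 − (-0.908))/2 ≈ 0.954, so 95%.

95%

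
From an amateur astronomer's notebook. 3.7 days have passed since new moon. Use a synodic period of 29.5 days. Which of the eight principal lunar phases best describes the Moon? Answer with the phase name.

waxing crescent

At 3.7/29.5 of the cycle, θ ≈ 45° — the waxing crescent range.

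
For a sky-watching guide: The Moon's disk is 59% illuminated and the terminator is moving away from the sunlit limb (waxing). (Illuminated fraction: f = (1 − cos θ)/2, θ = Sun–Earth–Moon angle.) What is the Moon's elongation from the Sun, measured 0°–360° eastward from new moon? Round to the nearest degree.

100°

Invert f = (1 − cos θ)/2 to get cos θ = 1 − 2(0.59) = -0.180, hence θ₀ = arccos -0.180 = 100.4°.
Before full moon the principal value applies: θ = 100.4°.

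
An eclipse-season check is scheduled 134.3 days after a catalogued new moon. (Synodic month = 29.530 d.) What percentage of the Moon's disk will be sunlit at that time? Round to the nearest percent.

134.3 d spans 4 complete synodic months (4 × 29.530 = 118.12 d) plus 16.18 d.
Phase angle: θ = 360°·(16.18 d)/(29.530 d) = 197.3°.
With cos θ = (-0.955), the lit fraction is (1 − (-0.955))/2 ≈ 0.978, so 98%.

98%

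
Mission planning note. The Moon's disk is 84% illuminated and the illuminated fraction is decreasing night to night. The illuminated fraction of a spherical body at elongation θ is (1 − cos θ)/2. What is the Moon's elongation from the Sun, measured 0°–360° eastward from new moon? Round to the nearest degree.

Invert f = (1 − cos θ)/2 to get cos θ = 1 − 2(0.84) = -0.680, hence θ₀ = arccos -0.680 = 132.8°.
Waning ⇒ past full, so θ = 360° − 132.8° = 227.2°.

227°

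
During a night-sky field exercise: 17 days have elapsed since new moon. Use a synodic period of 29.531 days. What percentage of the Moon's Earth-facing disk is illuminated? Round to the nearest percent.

Phase angle: θ = 360°·(17 d)/(29.531 d) = 207.2°.
Illuminated fraction = (1 − cos 207.2°)/2 = (1 − (-0.889))/2 ≈ 0.945, so 94%.

94%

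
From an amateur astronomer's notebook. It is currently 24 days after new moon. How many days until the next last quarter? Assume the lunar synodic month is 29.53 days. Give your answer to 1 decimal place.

Last quarter is 0.75 of the way through the cycle: age 0.75 × 29.53 = 22.148 d.
Already past this cycle's last quarter; the next is at 22.148 + 29.53 = 51.678 d, so 51.678 − 24 = 27.678 days.

27.7 days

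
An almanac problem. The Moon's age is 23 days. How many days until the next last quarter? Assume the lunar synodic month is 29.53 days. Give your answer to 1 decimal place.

28.7 days

Last quarter occurs at elongation 270°, i.e. at age 29.53 × 270/360 = 22.148 d.
This lunation's last quarter (22.148 d) has passed, so add one period: 51.678 − 23 = 28.678 days.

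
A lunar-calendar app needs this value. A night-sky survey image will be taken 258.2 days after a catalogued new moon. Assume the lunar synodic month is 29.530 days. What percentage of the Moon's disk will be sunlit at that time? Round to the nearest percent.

52%

258.2 d spans 8 complete synodic months (8 × 29.530 = 236.24 d) plus 21.96 d.
Elongation θ = 360° × 21.96/29.530 ≈ 267.7°.
Illuminated fraction = (1 − cos 267.7°)/2 = (1 − (-0.040))/2 ≈ 0.520, so 52%.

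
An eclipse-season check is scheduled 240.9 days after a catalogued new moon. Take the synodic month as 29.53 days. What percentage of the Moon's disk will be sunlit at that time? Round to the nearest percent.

23%

240.9 d spans 8 complete synodic months (8 × 29.53 = 236.24 d) plus 4.66 d.
Phase angle: θ = 360°·(4.66 d)/(29.53 d) = 56.8°.
cos 56.8° = 0.547, so f = (1 − 0.547)/2 = 0.226, so 23%.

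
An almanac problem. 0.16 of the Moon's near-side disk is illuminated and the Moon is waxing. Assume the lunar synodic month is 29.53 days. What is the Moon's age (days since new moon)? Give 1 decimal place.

3.9 days

From f = (1 − cos θ)/2: cos θ = 1 − 2×0.16 = 0.680; arccos → 47.2°.
The Moon is waxing (0°–180°), so θ = 47.2° directly.
Age = 29.53 × 47.2°/360° ≈ 3.87 days.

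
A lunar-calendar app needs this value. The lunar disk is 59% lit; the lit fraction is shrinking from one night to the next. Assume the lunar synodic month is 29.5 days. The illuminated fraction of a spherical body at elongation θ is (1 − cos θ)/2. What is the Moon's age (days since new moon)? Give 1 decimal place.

21.3 days

cos θ = 1 − 2f = -0.180, giving a principal value of 100.4°.
A waning Moon lies in 180°–360°, so θ = 360° − 100.4° = 259.6°.
At 360°/29.5 d per day, 259.6° corresponds to 21.28 days.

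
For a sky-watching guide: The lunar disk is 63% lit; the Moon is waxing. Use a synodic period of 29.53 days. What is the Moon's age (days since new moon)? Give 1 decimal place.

cos θ = 1 − 2f = -0.260, giving a principal value of 105.1°.
Before full moon the principal value applies: θ = 105.1°.
At 360°/29.53 d per day, 105.1° corresponds to 8.62 days.

8.6 days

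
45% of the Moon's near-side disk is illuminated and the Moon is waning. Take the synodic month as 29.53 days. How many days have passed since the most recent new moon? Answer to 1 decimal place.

Invert f = (1 − cos θ)/2 to get cos θ = 1 − 2(0.45) = 0.100, hence θ₀ = arccos 0.100 = 84.3°.
Waning ⇒ past full, so θ = 360° − 84.3° = 275.7°.
At 360°/29.53 d per day, 275.7° corresponds to 22.62 days.

22.6 days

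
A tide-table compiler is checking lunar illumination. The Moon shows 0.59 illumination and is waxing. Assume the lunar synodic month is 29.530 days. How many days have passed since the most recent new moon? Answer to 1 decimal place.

8.2 days

Invert f = (1 − cos θ)/2 to get cos θ = 1 − 2(0.59) = -0.180, hence θ₀ = arccos -0.180 = 100.4°.
Waxing ⇒ before full, so θ = 100.4°.
That fraction of the synodic month is 100.4/360 × 29.530 d ≈ 8.23 d.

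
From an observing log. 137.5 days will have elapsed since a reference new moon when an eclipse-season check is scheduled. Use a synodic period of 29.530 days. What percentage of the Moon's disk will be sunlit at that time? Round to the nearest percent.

78%

Reduce mod P: 137.5 − 4×29.530 = 19.38 d into the current lunation.
Elongation θ = 360° × 19.38/29.530 ≈ 236.3°.
cos 236.3° = (-0.555), so f = (1 − (-0.555))/2 = 0.778, so 78%.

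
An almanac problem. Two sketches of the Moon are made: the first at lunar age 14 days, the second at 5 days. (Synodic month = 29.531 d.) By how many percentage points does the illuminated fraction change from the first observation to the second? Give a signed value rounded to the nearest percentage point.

First observation: θ = 360°·14/29.531 = 170.7°, so f = 0.993.
Second observation: θ = 61.0°, f = 0.257.
Δf = 0.257 − 0.993 = -0.736, i.e. -74 pp.

-74 percentage points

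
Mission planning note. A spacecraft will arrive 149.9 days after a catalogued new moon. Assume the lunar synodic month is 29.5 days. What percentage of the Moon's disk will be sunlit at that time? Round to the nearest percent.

6%

149.9/29.5 = 5.081 lunations, so 5 complete cycles and 2.40 d into the next.
Phase angle: θ = 360°·(2.40 d)/(29.5 d) = 29.3°.
With cos θ = 0.872, the lit fraction is (1 − 0.872)/2 ≈ 0.064, so 6%.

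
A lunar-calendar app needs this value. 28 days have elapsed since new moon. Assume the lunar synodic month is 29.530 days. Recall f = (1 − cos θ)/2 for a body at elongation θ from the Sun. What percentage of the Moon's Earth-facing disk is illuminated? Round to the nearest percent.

Phase angle: θ = 360°·(28 d)/(29.530 d) = 341.3°.
With cos θ = 0.947, the lit fraction is (1 − 0.947)/2 ≈ 0.026, so 3%.

3%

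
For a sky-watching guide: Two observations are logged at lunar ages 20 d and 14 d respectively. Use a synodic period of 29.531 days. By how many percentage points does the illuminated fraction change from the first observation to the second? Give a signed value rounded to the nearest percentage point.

First observation: θ = 360°·20/29.531 = 243.8°, so f = 0.721.
Second observation: θ = 170.7°, f = 0.993.
Δf = 0.993 − 0.721 = +0.273, i.e. +27 pp.

+27 pp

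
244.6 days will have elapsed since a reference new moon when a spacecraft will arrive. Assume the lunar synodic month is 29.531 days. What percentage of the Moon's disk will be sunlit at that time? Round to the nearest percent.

60%

244.6/29.531 = 8.283 lunations, so 8 complete cycles and 8.35 d into the next.
The Moon has covered 8.35/29.531 of its cycle, so θ ≈ 360° × 8.35/29.531 = 101.8°.
With cos θ = (-0.205), the lit fraction is (1 − (-0.205))/2 ≈ 0.602, so 60%.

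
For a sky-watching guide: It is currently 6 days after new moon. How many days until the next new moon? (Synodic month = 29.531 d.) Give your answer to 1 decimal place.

The next new moon completes the synodic month: 29.531 − 6 = 23.531 days.

23.5 days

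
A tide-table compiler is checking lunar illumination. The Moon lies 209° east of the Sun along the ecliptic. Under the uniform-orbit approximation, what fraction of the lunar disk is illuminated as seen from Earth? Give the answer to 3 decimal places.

0.937

Half-versine of 209°: (1 − (-0.875))/2 = 0.937.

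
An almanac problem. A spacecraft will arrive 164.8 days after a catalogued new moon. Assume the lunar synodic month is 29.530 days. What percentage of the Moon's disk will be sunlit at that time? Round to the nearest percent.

94%

Reduce mod P: 164.8 − 5×29.530 = 17.15 d into the current lunation.
Phase angle: θ = 360°·(17.15 d)/(29.530 d) = 209.1°.
cos 209.1° = (-0.874), so f = (1 − (-0.874))/2 = 0.937, so 94%.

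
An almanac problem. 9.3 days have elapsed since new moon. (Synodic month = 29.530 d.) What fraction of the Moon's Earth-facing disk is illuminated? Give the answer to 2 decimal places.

The Moon has covered 9.3/29.530 of its cycle, so θ ≈ 360° × 9.3/29.530 = 113.4°.
cos 113.4° = (-0.397), so f = (1 − (-0.397))/2 = 0.698.

0.70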